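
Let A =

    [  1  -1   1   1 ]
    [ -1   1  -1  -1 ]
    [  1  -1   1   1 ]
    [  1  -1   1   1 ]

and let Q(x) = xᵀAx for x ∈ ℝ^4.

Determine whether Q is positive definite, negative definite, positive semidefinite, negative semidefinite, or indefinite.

positive semidefinite

Row-reducing A symmetrically gives the diagonal entries 1, 0, 0, 0.
So there are 1 positive, 3 zero pivots.
Hence Q is positive semidefinite.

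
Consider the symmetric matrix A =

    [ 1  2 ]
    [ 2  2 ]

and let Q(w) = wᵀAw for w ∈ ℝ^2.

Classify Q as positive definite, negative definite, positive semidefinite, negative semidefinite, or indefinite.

For the 2×2 matrix [[1, 2], [2, 2]]: det = 1·2 − (2)² = -2, trace = 3.
det < 0 so the eigenvalues have opposite signs; the form is indefinite.

indefinite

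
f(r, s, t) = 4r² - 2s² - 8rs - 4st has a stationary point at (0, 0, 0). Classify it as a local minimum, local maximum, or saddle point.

The Hessian at the origin is H = [[8, -8, 0], [-8, -4, -4], [0, -4, 0]].
An LDLᵀ factorisation of H has diagonal entries 8, -12, 4/3.
That gives 2 positive, 1 negative pivots.
H is indefinite, so the origin is a saddle point.

saddle point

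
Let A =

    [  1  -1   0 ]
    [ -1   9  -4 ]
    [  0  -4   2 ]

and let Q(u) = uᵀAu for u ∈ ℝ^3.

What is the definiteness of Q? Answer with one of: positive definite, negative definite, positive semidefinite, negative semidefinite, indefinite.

positive semidefinite

Congruent diagonalization of A (simultaneous row and column reduction) yields pivots 1, 8, 0.
That gives 2 positive, 1 zero pivots.
Hence Q is positive semidefinite.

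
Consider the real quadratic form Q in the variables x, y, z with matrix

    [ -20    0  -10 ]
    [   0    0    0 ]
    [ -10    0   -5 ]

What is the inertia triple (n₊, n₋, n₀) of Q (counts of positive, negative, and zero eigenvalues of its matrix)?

(0, 1, 2)

Symmetric row and column elimination reduces A to a congruent diagonal form with pivots -20, 0, 0.
Counting signs: 1 negative, 2 zero.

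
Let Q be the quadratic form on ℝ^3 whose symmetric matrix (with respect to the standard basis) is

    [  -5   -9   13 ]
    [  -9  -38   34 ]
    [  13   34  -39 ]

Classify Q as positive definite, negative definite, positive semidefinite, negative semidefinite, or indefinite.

Leading principal minors: Δ_1 = -5, Δ_2 = 109, Δ_3 = -5.
The signs alternate starting with Δ_1 < 0, so by Sylvester's criterion Q is negative definite.

negative definite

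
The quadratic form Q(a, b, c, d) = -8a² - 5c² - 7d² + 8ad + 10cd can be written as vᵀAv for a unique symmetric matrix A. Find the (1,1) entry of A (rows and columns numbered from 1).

-8

The coefficient of a² in Q is -8, and that is exactly A[1,1].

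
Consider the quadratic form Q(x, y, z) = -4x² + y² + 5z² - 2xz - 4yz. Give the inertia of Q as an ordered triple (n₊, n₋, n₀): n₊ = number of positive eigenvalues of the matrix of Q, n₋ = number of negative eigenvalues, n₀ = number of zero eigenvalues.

(2, 1, 0)

The associated matrix is A = [[-4, 0, -1], [0, 1, -2], [-1, -2, 5]].
An LDLᵀ factorisation of A has diagonal entries -4, 1, 5/4.
That gives 2 positive, 1 negative pivots.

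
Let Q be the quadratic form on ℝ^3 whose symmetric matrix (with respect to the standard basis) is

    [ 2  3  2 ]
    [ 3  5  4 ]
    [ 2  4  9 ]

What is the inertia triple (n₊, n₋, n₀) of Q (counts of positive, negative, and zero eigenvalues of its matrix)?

Symmetric row and column elimination reduces A to a congruent diagonal form with pivots 2, 1/2, 5.
Counting signs: 3 positive.

(3, 0, 0)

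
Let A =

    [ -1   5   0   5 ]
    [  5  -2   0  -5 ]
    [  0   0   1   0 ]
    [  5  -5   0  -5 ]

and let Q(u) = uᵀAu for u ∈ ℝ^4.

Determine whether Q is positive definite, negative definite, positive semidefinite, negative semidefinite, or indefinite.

Applying the same elementary operations to the rows and columns of A produces a congruent diagonal matrix with entries -1, 23, 1, 60/23.
Counting signs: 3 positive, 1 negative.
Hence Q is indefinite.

indefinite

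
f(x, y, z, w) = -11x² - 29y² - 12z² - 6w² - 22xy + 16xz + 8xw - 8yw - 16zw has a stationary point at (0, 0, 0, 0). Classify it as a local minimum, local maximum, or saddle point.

local maximum

The Hessian at the origin is H = [[-22, -22, 16, 8], [-22, -58, 0, -8], [16, 0, -24, -16], [8, -8, -16, -12]].
Row-reducing H symmetrically gives the diagonal entries -22, -36, -520/99, -12/65.
That gives 4 negative pivots.
H is negative definite, so the origin is a strict local maximum.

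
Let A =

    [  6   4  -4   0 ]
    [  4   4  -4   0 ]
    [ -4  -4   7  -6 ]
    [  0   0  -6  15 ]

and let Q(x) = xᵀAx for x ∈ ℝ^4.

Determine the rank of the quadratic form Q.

4

Row-reducing A symmetrically gives the diagonal entries 6, 4/3, 3, 3.
That gives 4 positive pivots.
The rank is the number of nonzero pivots: 4.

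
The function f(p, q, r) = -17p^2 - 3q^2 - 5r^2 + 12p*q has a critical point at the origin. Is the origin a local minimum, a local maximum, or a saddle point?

local maximum

The Hessian at the origin is H = [[-34, 12, 0], [12, -6, 0], [0, 0, -10]].
Congruent diagonalization of H (simultaneous row and column reduction) yields pivots -34, -30/17, -10.
So there are 3 negative pivots.
H is negative definite, so the origin is a strict local maximum.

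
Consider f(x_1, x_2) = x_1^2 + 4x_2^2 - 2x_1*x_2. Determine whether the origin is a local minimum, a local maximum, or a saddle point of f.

The Hessian at the origin is H = [[2, -2], [-2, 8]].
det H = 2·8 − (-2)² = 12 > 0 and H[1,1] = 2 > 0, so H is positive definite.
Therefore the origin is a local minimum.

local minimum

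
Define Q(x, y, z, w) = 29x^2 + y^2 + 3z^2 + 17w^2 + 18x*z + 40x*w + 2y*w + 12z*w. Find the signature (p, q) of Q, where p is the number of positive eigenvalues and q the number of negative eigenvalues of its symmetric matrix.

The associated matrix is A = [[29, 0, 9, 20], [0, 1, 0, 1], [9, 0, 3, 6], [20, 1, 6, 17]].
Congruent diagonalization of A (simultaneous row and column reduction) yields pivots 29, 1, 6/29, 2.
That gives 4 positive pivots.

(4, 0)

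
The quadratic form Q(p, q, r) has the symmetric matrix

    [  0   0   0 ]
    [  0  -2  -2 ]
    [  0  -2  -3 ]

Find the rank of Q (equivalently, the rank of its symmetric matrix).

2

Congruent diagonalization of A (simultaneous row and column reduction) yields pivots 0, -2, -1.
So there are 2 negative, 1 zero pivots.
The rank is the number of nonzero pivots: 2.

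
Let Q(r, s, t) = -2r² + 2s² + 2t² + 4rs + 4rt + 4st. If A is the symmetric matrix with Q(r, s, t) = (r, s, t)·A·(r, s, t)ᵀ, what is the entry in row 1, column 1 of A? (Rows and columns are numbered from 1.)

The coefficient of r² in Q is -2, and that is exactly A[1,1].

-2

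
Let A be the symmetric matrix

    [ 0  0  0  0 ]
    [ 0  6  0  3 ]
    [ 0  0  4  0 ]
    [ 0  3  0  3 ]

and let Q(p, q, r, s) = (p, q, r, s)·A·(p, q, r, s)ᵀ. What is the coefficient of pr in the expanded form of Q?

The coefficient of pr is A[1,3] + A[3,1] = 2·0 = 0.

0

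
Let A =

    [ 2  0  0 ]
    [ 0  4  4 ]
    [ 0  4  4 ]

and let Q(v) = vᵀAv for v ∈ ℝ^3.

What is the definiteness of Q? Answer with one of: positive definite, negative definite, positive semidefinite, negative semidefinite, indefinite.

Congruent diagonalization of A (simultaneous row and column reduction) yields pivots 2, 4, 0.
Counting signs: 2 positive, 1 zero.
Hence Q is positive semidefinite.

positive semidefinite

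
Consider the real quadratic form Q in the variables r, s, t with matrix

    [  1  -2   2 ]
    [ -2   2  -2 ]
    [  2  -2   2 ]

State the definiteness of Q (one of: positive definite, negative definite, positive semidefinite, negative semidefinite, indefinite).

indefinite

Congruent diagonalization of A (simultaneous row and column reduction) yields pivots 1, -2, 0.
Counting signs: 1 positive, 1 negative, 1 zero.
Hence Q is indefinite.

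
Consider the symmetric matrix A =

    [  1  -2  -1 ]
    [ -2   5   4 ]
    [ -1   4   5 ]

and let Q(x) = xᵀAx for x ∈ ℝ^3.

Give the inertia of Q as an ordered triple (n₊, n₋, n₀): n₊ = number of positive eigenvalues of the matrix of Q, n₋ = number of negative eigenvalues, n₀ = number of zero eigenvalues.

Row-reducing A symmetrically gives the diagonal entries 1, 1, 0.
That gives 2 positive, 1 zero pivots.

(2, 0, 1)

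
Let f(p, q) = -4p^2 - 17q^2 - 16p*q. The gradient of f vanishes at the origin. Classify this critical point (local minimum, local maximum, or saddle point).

The Hessian at the origin is H = [[-8, -16], [-16, -34]].
det H = -8·-34 − (-16)² = 16 > 0 and H[1,1] = -8 < 0, so H is negative definite.
Therefore the origin is a local maximum.

local maximum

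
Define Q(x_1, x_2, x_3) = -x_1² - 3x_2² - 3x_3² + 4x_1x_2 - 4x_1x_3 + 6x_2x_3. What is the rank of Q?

2

Write A = [[-1, 2, -2], [2, -3, 3], [-2, 3, -3]].
Symmetric row and column elimination reduces A to a congruent diagonal form with pivots -1, 1, 0.
Counting signs: 1 positive, 1 negative, 1 zero.
The rank is the number of nonzero pivots: 2.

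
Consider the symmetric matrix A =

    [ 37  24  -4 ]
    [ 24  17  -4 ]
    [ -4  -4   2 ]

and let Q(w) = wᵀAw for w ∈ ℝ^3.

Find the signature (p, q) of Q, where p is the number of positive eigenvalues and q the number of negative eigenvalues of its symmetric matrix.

(3, 0)

Applying the same elementary operations to the rows and columns of A produces a congruent diagonal matrix with entries 37, 53/37, 10/53.
That gives 3 positive pivots.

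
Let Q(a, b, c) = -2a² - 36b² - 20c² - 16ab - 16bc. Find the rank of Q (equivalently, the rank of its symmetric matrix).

3

The symmetric matrix is A = [[-2, -8, 0], [-8, -36, -8], [0, -8, -20]].
Congruent diagonalization of A (simultaneous row and column reduction) yields pivots -2, -4, -4.
That gives 3 negative pivots.
The rank is the number of nonzero pivots: 3.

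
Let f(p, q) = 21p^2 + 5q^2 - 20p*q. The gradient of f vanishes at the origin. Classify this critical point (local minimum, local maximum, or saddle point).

local minimum

The Hessian at the origin is H = [[42, -20], [-20, 10]].
det H = 42·10 − (-20)² = 20 > 0 and H[1,1] = 42 > 0, so H is positive definite.
Therefore the origin is a local minimum.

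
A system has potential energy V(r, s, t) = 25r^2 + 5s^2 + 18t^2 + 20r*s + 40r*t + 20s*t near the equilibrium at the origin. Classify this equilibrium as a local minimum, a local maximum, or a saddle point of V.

The Hessian at the origin is H = [[50, 20, 40], [20, 10, 20], [40, 20, 36]].
Row-reducing H symmetrically gives the diagonal entries 50, 2, -4.
So there are 2 positive, 1 negative pivots.
H is indefinite, so the origin is a saddle point.

saddle point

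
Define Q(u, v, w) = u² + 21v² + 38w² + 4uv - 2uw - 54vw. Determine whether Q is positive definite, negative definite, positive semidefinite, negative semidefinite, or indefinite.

The symmetric matrix of Q is A = [[1, 2, -1], [2, 21, -27], [-1, -27, 38]].
Leading principal minors: Δ_1 = 1, Δ_2 = 17, Δ_3 = 4.
All leading principal minors are positive, so by Sylvester's criterion Q is positive definite.

positive definite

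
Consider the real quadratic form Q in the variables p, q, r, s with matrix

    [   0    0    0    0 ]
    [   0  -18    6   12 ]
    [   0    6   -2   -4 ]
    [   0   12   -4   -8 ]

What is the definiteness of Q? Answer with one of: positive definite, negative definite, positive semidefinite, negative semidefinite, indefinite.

Congruent diagonalization of A (simultaneous row and column reduction) yields pivots 0, -18, 0, 0.
That gives 1 negative, 3 zero pivots.
Hence Q is negative semidefinite.

negative semidefinite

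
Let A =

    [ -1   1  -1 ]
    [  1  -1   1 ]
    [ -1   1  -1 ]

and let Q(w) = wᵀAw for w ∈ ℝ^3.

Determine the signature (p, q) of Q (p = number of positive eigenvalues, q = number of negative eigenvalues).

(0, 1)

Congruent diagonalization of A (simultaneous row and column reduction) yields pivots -1, 0, 0.
So there are 1 negative, 2 zero pivots.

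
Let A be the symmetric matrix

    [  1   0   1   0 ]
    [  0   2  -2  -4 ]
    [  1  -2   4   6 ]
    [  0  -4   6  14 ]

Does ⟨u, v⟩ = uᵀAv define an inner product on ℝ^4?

Applying the same elementary operations to the rows and columns of A produces a congruent diagonal matrix with entries 1, 2, 1, 2.
That gives 4 positive pivots.
Hence Q is positive definite.
⟨·,·⟩ is an inner product exactly when A is positive definite.

yes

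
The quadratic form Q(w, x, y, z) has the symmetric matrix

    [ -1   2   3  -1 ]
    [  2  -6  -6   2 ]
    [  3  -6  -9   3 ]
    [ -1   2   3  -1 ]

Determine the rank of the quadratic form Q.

2

Congruent diagonalization of A (simultaneous row and column reduction) yields pivots -1, -2, 0, 0.
That gives 2 negative, 2 zero pivots.
The rank is the number of nonzero pivots: 2.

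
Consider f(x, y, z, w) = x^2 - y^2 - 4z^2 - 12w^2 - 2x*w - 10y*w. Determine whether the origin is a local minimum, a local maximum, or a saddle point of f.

The Hessian at the origin is H = [[2, 0, 0, -2], [0, -2, 0, -10], [0, 0, -8, 0], [-2, -10, 0, -24]].
Congruent diagonalization of H (simultaneous row and column reduction) yields pivots 2, -2, -8, 24.
Counting signs: 2 positive, 2 negative.
H is indefinite, so the origin is a saddle point.

saddle point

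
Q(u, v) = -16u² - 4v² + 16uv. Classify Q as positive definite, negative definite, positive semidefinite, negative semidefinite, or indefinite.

The associated matrix is A = [[-16, 8], [8, -4]].
Symmetric row and column elimination reduces A to a congruent diagonal form with pivots -16, 0.
That gives 1 negative, 1 zero pivots.
Hence Q is negative semidefinite.

negative semidefinite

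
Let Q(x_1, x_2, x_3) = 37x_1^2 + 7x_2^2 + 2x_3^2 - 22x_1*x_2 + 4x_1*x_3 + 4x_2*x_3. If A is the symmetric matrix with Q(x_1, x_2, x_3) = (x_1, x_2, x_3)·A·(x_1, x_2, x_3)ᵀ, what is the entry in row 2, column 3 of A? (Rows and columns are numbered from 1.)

2

The coefficient of x_2·x_3 in Q is 4. For a symmetric A this equals A[2,3] + A[3,2] = 2·A[2,3].
So A[2,3] = 4/2 = 2.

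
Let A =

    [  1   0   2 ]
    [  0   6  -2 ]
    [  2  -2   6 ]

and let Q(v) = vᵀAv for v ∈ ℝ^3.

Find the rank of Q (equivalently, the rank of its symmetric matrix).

3

Row-reducing A symmetrically gives the diagonal entries 1, 6, 4/3.
Counting signs: 3 positive.
The rank is the number of nonzero pivots: 3.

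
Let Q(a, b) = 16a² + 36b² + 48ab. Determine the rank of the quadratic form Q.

The associated matrix is A = [[16, 24], [24, 36]].
Symmetric row and column elimination reduces A to a congruent diagonal form with pivots 16, 0.
So there are 1 positive, 1 zero pivots.
The rank is the number of nonzero pivots: 1.

1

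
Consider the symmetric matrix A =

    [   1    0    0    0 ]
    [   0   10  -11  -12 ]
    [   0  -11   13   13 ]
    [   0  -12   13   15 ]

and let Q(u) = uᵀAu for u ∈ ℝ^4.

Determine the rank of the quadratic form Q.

4

Congruent diagonalization of A (simultaneous row and column reduction) yields pivots 1, 10, 9/10, 5/9.
So there are 4 positive pivots.
The rank is the number of nonzero pivots: 4.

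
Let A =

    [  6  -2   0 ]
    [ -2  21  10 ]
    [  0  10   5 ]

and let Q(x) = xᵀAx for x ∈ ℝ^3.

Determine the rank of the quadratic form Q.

3

Row-reducing A symmetrically gives the diagonal entries 6, 61/3, 5/61.
Counting signs: 3 positive.
The rank is the number of nonzero pivots: 3.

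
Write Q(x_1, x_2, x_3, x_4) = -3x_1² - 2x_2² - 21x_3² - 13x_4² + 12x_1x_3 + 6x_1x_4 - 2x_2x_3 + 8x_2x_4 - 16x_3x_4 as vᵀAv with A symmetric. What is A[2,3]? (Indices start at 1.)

The coefficient of x_2·x_3 in Q is -2. For a symmetric A this equals A[2,3] + A[3,2] = 2·A[2,3].
So A[2,3] = -2/2 = -1.

-1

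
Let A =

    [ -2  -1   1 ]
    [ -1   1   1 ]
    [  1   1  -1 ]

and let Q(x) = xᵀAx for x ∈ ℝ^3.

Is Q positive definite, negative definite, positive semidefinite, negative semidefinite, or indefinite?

indefinite

Congruent diagonalization of A (simultaneous row and column reduction) yields pivots -2, 3/2, -2/3.
Counting signs: 1 positive, 2 negative.
Hence Q is indefinite.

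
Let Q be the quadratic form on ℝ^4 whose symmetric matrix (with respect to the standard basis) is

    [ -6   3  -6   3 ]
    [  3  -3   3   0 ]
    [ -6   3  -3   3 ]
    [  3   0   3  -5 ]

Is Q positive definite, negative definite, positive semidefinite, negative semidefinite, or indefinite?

Row-reducing A symmetrically gives the diagonal entries -6, -3/2, 3, -2.
So there are 1 positive, 3 negative pivots.
Hence Q is indefinite.

indefinite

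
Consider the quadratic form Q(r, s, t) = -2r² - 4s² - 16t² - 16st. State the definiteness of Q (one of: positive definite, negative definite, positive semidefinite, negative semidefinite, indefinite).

The associated matrix is A = [[-2, 0, 0], [0, -4, -8], [0, -8, -16]].
Symmetric row and column elimination reduces A to a congruent diagonal form with pivots -2, -4, 0.
Counting signs: 2 negative, 1 zero.
Hence Q is negative semidefinite.

negative semidefinite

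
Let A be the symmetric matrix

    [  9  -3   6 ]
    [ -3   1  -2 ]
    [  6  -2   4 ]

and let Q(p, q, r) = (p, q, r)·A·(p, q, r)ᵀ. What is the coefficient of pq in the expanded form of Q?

The coefficient of pq is A[1,2] + A[2,1] = 2·(-3) = -6.

-6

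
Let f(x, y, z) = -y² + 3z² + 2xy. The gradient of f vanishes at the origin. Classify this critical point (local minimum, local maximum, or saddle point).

The Hessian at the origin is H = [[0, 2, 0], [2, -2, 0], [0, 0, 6]].
H is indefinite, so the origin is a saddle point.

saddle point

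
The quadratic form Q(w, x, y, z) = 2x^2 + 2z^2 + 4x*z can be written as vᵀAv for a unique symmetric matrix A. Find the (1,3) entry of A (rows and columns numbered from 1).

0

The coefficient of w·y in Q is 0. For a symmetric A this equals A[1,3] + A[3,1] = 2·A[1,3].
So A[1,3] = 0/2 = 0.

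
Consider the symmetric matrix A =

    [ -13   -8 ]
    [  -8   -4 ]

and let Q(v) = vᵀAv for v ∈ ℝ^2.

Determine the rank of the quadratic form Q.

2

Congruent diagonalization of A (simultaneous row and column reduction) yields pivots -13, 12/13.
Counting signs: 1 positive, 1 negative.
The rank is the number of nonzero pivots: 2.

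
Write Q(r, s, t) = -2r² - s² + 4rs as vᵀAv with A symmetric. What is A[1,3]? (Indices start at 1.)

The coefficient of r·t in Q is 0. For a symmetric A this equals A[1,3] + A[3,1] = 2·A[1,3].
So A[1,3] = 0/2 = 0.

0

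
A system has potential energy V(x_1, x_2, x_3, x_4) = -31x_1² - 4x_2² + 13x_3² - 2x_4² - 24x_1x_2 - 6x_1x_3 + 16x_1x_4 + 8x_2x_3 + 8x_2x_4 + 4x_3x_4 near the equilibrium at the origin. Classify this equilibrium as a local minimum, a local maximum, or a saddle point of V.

The Hessian at the origin is H = [[-62, -24, -6, 16], [-24, -8, 8, 8], [-6, 8, 26, 4], [16, 8, 4, -4]].
Symmetric row and column elimination reduces H to a congruent diagonal form with pivots -62, 40/31, -56, 6/35.
So there are 2 positive, 2 negative pivots.
H is indefinite, so the origin is a saddle point.

saddle point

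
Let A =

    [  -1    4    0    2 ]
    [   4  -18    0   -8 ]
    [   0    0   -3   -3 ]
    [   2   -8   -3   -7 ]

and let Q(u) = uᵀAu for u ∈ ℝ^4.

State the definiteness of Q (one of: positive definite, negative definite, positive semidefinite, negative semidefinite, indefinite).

negative semidefinite

Applying the same elementary operations to the rows and columns of A produces a congruent diagonal matrix with entries -1, -2, -3, 0.
That gives 3 negative, 1 zero pivots.
Hence Q is negative semidefinite.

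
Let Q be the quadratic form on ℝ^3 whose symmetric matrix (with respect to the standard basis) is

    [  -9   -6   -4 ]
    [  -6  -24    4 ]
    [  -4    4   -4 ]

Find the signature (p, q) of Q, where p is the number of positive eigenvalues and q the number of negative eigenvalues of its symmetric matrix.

Row-reducing A symmetrically gives the diagonal entries -9, -20, 0.
Counting signs: 2 negative, 1 zero.

(0, 2)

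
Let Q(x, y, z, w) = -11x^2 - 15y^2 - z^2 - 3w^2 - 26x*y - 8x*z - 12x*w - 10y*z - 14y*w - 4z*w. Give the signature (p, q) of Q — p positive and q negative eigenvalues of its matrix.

(2, 1)

The symmetric matrix is A = [[-11, -13, -4, -6], [-13, -15, -5, -7], [-4, -5, -1, -2], [-6, -7, -2, -3]].
Row-reducing A symmetrically gives the diagonal entries -11, 4/11, 1/4, 0.
That gives 2 positive, 1 negative, 1 zero pivots.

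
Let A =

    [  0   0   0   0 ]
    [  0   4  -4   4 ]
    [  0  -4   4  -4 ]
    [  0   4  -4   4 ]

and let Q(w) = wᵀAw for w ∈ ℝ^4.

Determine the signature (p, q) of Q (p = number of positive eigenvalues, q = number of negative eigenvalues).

(1, 0)

Applying the same elementary operations to the rows and columns of A produces a congruent diagonal matrix with entries 0, 4, 0, 0.
Counting signs: 1 positive, 3 zero.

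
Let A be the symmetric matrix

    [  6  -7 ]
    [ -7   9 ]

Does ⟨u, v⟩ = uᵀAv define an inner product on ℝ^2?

For the 2×2 matrix [[6, -7], [-7, 9]]: det = 6·9 − (-7)² = 5, trace = 15.
det > 0 so both eigenvalues share the sign of the trace; trace = 15 > 0 ⇒ both positive.
⟨·,·⟩ is an inner product exactly when A is positive definite.

yes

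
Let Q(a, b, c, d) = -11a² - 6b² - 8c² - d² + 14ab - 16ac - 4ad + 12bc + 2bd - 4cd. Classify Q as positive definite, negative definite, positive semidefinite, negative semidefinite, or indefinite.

negative definite

The symmetric matrix is A = [[-11, 7, -8, -2], [7, -6, 6, 1], [-8, 6, -8, -2], [-2, 1, -2, -1]].
Row-reducing A symmetrically gives the diagonal entries -11, -17/11, -28/17, -2/7.
Counting signs: 4 negative.
Hence Q is negative definite.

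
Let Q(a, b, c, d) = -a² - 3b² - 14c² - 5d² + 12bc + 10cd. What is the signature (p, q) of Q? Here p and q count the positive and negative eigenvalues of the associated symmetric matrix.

The symmetric matrix is A = [[-1, 0, 0, 0], [0, -3, 6, 0], [0, 6, -14, 5], [0, 0, 5, -5]].
Symmetric row and column elimination reduces A to a congruent diagonal form with pivots -1, -3, -2, 15/2.
So there are 1 positive, 3 negative pivots.

(1, 3)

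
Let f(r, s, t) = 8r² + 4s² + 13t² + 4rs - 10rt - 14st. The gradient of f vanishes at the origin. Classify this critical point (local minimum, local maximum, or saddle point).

The Hessian at the origin is H = [[16, 4, -10], [4, 8, -14], [-10, -14, 26]].
Row-reducing H symmetrically gives the diagonal entries 16, 7, 6/7.
So there are 3 positive pivots.
H is positive definite, so the origin is a strict local minimum.

local minimum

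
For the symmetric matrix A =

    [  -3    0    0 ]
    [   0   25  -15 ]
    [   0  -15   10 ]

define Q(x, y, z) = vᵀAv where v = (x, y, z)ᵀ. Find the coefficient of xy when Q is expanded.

The coefficient of xy is A[1,2] + A[2,1] = 2·0 = 0.

0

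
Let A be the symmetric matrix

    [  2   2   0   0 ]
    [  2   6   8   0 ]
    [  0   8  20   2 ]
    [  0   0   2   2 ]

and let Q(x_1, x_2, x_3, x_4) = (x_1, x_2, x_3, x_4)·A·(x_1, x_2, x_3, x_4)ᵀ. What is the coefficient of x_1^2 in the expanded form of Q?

The coefficient of x_1^2 is the diagonal entry A[1,1] = 2.

2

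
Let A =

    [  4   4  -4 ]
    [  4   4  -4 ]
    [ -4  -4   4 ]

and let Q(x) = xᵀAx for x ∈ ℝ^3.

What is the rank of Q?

Applying the same elementary operations to the rows and columns of A produces a congruent diagonal matrix with entries 4, 0, 0.
Counting signs: 1 positive, 2 zero.
The rank is the number of nonzero pivots: 1.

1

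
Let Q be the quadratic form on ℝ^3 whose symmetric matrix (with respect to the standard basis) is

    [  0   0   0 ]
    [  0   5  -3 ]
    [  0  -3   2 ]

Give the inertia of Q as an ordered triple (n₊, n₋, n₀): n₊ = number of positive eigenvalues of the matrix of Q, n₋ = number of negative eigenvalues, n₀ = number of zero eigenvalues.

Row-reducing A symmetrically gives the diagonal entries 0, 5, 1/5.
That gives 2 positive, 1 zero pivots.

(2, 0, 1)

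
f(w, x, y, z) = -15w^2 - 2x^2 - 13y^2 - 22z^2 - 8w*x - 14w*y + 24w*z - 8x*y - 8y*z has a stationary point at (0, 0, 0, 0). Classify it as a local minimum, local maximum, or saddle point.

The Hessian at the origin is H = [[-30, -8, -14, 24], [-8, -4, -8, 0], [-14, -8, -26, -8], [24, 0, -8, -44]].
An LDLᵀ factorisation of H has diagonal entries -30, -28/15, -68/7, -12/17.
That gives 4 negative pivots.
H is negative definite, so the origin is a strict local maximum.

local maximum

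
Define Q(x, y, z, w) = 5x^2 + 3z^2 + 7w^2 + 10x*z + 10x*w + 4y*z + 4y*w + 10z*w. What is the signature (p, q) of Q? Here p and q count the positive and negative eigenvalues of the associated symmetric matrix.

(2, 1)

The symmetric matrix is A = [[5, 0, 5, 5], [0, 0, 2, 2], [5, 2, 3, 5], [5, 2, 5, 7]].
By Sylvester's law of inertia any congruent diagonalization of A has 2 positive, 1 negative and 1 zero entries.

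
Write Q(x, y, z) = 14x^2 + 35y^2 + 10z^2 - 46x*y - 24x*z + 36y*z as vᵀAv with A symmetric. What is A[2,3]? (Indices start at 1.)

The coefficient of y·z in Q is 36. For a symmetric A this equals A[2,3] + A[3,2] = 2·A[2,3].
So A[2,3] = 36/2 = 18.

18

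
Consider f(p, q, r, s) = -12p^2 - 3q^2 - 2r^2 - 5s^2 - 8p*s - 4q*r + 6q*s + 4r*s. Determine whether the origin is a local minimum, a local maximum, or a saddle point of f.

The Hessian at the origin is H = [[-24, 0, 0, -8], [0, -6, -4, 6], [0, -4, -4, 4], [-8, 6, 4, -10]].
Applying the same elementary operations to the rows and columns of H produces a congruent diagonal matrix with entries -24, -6, -4/3, -4/3.
That gives 4 negative pivots.
H is negative definite, so the origin is a strict local maximum.

local maximum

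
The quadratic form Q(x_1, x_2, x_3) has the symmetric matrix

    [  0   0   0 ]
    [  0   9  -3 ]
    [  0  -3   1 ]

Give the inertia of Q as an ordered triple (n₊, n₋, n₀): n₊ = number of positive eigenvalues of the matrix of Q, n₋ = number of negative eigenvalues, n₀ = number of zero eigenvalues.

Row-reducing A symmetrically gives the diagonal entries 0, 9, 0.
Counting signs: 1 positive, 2 zero.

(1, 0, 2)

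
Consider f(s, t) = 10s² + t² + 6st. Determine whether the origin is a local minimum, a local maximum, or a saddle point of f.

The Hessian at the origin is H = [[20, 6], [6, 2]].
det H = 20·2 − (6)² = 4 > 0 and H[1,1] = 20 > 0, so H is positive definite.
Therefore the origin is a local minimum.

local minimum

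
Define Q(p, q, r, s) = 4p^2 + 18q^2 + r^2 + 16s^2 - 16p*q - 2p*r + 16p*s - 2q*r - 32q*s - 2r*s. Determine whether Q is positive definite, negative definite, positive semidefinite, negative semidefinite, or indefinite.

The symmetric matrix is A = [[4, -8, -1, 8], [-8, 18, -1, -16], [-1, -1, 1, -1], [8, -16, -1, 16]].
An LDLᵀ factorisation of A has diagonal entries 4, 2, -15/4, 4/15.
Counting signs: 3 positive, 1 negative.
Hence Q is indefinite.

indefinite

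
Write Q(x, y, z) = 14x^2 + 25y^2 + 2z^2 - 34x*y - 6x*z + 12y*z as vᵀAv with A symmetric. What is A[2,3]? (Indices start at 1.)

6

The coefficient of y·z in Q is 12. For a symmetric A this equals A[2,3] + A[3,2] = 2·A[2,3].
So A[2,3] = 12/2 = 6.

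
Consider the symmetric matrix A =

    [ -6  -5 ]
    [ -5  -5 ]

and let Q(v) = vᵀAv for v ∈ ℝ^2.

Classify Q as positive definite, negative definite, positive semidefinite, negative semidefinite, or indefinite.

negative definite

An LDLᵀ factorisation of A has diagonal entries -6, -5/6.
That gives 2 negative pivots.
Hence Q is negative definite.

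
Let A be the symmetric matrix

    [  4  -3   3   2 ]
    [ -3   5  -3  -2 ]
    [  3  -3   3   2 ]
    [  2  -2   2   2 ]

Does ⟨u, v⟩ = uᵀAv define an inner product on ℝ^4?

An LDLᵀ factorisation of A has diagonal entries 4, 11/4, 6/11, 2/3.
Counting signs: 4 positive.
Hence Q is positive definite.
⟨·,·⟩ is an inner product exactly when A is positive definite.

yes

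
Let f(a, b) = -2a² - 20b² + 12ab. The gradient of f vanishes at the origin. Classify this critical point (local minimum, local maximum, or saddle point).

The Hessian at the origin is H = [[-4, 12], [12, -40]].
det H = -4·-40 − (12)² = 16 > 0 and H[1,1] = -4 < 0, so H is negative definite.
Therefore the origin is a local maximum.

local maximum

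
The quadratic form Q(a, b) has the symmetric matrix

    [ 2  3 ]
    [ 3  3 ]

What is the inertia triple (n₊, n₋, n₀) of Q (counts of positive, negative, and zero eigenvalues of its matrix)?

Applying the same elementary operations to the rows and columns of A produces a congruent diagonal matrix with entries 2, -3/2.
So there are 1 positive, 1 negative pivots.

(1, 1, 0)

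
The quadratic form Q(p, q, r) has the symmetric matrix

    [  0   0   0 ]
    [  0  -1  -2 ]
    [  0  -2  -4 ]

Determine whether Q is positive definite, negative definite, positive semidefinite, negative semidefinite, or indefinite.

Applying the same elementary operations to the rows and columns of A produces a congruent diagonal matrix with entries 0, -1, 0.
That gives 1 negative, 2 zero pivots.
Hence Q is negative semidefinite.

negative semidefinite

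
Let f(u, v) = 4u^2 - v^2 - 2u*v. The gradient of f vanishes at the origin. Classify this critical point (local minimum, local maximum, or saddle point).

saddle point

The Hessian at the origin is H = [[8, -2], [-2, -2]].
det H = 8·-2 − (-2)² = -20 < 0, so H is indefinite.
Therefore the origin is a saddle point.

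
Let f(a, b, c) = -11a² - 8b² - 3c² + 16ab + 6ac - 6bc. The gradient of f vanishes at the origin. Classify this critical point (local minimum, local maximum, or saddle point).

The Hessian at the origin is H = [[-22, 16, 6], [16, -16, -6], [6, -6, -6]].
An LDLᵀ factorisation of H has diagonal entries -22, -48/11, -15/4.
That gives 3 negative pivots.
H is negative definite, so the origin is a strict local maximum.

local maximum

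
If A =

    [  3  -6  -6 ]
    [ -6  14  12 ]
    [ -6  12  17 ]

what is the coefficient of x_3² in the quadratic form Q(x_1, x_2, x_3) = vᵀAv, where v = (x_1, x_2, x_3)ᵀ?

The coefficient of x_3² is the diagonal entry A[3,3] = 17.

17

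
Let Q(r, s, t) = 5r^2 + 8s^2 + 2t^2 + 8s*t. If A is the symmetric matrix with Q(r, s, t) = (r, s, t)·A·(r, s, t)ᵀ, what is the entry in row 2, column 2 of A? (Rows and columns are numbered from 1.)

8

The coefficient of s^2 in Q is 8, and that is exactly A[2,2].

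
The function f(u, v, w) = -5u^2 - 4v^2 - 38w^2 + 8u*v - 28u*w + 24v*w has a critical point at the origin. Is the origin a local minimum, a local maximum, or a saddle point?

saddle point

The Hessian at the origin is H = [[-10, 8, -28], [8, -8, 24], [-28, 24, -76]].
Congruent diagonalization of H (simultaneous row and column reduction) yields pivots -10, -8/5, 4.
That gives 1 positive, 2 negative pivots.
H is indefinite, so the origin is a saddle point.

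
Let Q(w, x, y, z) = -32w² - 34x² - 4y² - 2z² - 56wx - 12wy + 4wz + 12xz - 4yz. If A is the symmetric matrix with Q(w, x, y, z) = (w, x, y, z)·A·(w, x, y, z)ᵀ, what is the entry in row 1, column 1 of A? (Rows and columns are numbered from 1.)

The coefficient of w² in Q is -32, and that is exactly A[1,1].

-32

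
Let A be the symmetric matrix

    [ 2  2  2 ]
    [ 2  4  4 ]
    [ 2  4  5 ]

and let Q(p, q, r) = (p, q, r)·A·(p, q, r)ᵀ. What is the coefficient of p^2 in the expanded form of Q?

2

The coefficient of p^2 is the diagonal entry A[1,1] = 2.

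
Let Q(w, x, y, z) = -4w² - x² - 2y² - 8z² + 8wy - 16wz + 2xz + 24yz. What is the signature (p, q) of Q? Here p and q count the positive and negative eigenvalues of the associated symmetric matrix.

The symmetric matrix is A = [[-4, 0, 4, -8], [0, -1, 0, 1], [4, 0, -2, 12], [-8, 1, 12, -8]].
An LDLᵀ factorisation of A has diagonal entries -4, -1, 2, 1.
Counting signs: 2 positive, 2 negative.

(2, 2)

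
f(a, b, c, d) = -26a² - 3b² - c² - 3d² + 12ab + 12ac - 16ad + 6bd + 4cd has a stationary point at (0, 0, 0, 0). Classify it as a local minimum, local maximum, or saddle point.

The Hessian at the origin is H = [[-52, 12, 12, -16], [12, -6, 0, 6], [12, 0, -2, 4], [-16, 6, 4, -6]].
Applying the same elementary operations to the rows and columns of H produces a congruent diagonal matrix with entries -52, -42/13, 22/7, -12/11.
That gives 1 positive, 3 negative pivots.
H is indefinite, so the origin is a saddle point.

saddle point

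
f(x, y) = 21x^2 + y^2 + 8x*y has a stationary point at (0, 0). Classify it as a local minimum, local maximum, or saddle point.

local minimum

The Hessian at the origin is H = [[42, 8], [8, 2]].
det H = 42·2 − (8)² = 20 > 0 and H[1,1] = 42 > 0, so H is positive definite.
Therefore the origin is a local minimum.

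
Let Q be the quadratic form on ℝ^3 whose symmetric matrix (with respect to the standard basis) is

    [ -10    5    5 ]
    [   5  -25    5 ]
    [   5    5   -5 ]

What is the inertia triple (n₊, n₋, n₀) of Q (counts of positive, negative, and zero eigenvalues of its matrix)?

Row-reducing A symmetrically gives the diagonal entries -10, -45/2, 0.
So there are 2 negative, 1 zero pivots.

(0, 2, 1)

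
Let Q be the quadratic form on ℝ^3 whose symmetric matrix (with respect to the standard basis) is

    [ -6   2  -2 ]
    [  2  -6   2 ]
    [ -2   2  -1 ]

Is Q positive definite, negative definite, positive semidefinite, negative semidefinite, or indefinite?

negative semidefinite

Applying the same elementary operations to the rows and columns of A produces a congruent diagonal matrix with entries -6, -16/3, 0.
So there are 2 negative, 1 zero pivots.
Hence Q is negative semidefinite.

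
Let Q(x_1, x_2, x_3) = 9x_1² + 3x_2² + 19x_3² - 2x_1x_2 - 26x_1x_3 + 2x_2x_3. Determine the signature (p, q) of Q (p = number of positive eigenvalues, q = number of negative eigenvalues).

The associated matrix is A = [[9, -1, -13], [-1, 3, 1], [-13, 1, 19]].
Symmetric row and column elimination reduces A to a congruent diagonal form with pivots 9, 26/9, 2/13.
That gives 3 positive pivots.

(3, 0)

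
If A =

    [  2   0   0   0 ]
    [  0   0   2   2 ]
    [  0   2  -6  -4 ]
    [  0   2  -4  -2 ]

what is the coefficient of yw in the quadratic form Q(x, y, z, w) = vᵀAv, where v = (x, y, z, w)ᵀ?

The coefficient of yw is A[2,4] + A[4,2] = 2·2 = 4.

4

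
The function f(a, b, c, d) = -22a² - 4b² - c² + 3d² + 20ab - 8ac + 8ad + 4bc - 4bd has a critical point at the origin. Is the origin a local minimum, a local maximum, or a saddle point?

saddle point

The Hessian at the origin is H = [[-44, 20, -8, 8], [20, -8, 4, -4], [-8, 4, -2, 0], [8, -4, 0, 6]].
An LDLᵀ factorisation of H has diagonal entries -44, 12/11, -2/3, 10.
Counting signs: 2 positive, 2 negative.
H is indefinite, so the origin is a saddle point.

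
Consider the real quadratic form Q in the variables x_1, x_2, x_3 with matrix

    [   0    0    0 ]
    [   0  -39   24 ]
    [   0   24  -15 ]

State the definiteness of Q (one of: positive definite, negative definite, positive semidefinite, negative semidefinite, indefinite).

Congruent diagonalization of A (simultaneous row and column reduction) yields pivots 0, -39, -3/13.
That gives 2 negative, 1 zero pivots.
Hence Q is negative semidefinite.

negative semidefinite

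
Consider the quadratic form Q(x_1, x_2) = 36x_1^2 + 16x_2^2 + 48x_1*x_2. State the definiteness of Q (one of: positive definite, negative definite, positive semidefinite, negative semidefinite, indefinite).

Write A = [[36, 24], [24, 16]].
Symmetric row and column elimination reduces A to a congruent diagonal form with pivots 36, 0.
So there are 1 positive, 1 zero pivots.
Hence Q is positive semidefinite.

positive semidefinite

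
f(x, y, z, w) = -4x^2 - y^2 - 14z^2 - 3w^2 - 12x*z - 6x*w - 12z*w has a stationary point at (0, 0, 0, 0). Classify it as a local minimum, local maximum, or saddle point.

The Hessian at the origin is H = [[-8, 0, -12, -6], [0, -2, 0, 0], [-12, 0, -28, -12], [-6, 0, -12, -6]].
An LDLᵀ factorisation of H has diagonal entries -8, -2, -10, -3/5.
That gives 4 negative pivots.
H is negative definite, so the origin is a strict local maximum.

local maximum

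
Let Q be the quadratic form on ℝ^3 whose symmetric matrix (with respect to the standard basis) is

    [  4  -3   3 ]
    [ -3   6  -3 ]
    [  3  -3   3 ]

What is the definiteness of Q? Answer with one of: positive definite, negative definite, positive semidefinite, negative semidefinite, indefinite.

positive definite

Leading principal minors: Δ_1 = 4, Δ_2 = 15, Δ_3 = 9.
All leading principal minors are positive, so by Sylvester's criterion Q is positive definite.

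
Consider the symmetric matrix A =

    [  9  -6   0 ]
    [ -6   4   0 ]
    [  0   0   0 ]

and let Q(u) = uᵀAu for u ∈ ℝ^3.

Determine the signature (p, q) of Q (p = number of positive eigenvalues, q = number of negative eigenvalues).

(1, 0)

Applying the same elementary operations to the rows and columns of A produces a congruent diagonal matrix with entries 9, 0, 0.
So there are 1 positive, 2 zero pivots.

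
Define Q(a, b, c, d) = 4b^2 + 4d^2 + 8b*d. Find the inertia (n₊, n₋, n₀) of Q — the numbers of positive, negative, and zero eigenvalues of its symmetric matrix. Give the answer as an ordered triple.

Write A = [[0, 0, 0, 0], [0, 4, 0, 4], [0, 0, 0, 0], [0, 4, 0, 4]].
Applying the same elementary operations to the rows and columns of A produces a congruent diagonal matrix with entries 0, 4, 0, 0.
Counting signs: 1 positive, 3 zero.

(1, 0, 3)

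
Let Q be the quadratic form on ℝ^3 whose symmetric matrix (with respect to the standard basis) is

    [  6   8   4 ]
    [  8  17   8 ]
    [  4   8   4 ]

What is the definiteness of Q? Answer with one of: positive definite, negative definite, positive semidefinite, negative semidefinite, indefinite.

positive definite

Symmetric row and column elimination reduces A to a congruent diagonal form with pivots 6, 19/3, 4/19.
So there are 3 positive pivots.
Hence Q is positive definite.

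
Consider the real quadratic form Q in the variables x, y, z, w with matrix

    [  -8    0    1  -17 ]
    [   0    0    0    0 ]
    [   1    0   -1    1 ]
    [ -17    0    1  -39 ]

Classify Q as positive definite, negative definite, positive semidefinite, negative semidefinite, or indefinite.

Applying the same elementary operations to the rows and columns of A produces a congruent diagonal matrix with entries -8, 0, -7/8, -10/7.
Counting signs: 3 negative, 1 zero.
Hence Q is negative semidefinite.

negative semidefinite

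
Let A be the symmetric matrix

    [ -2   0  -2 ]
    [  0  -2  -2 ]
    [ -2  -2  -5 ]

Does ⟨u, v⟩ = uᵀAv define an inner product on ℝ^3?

An LDLᵀ factorisation of A has diagonal entries -2, -2, -1.
Counting signs: 3 negative.
Hence Q is negative definite.
⟨·,·⟩ is an inner product exactly when A is positive definite.

no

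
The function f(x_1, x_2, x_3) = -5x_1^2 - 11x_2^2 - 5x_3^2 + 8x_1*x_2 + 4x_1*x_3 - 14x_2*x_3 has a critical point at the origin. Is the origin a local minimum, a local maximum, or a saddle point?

The Hessian at the origin is H = [[-10, 8, 4], [8, -22, -14], [4, -14, -10]].
An LDLᵀ factorisation of H has diagonal entries -10, -78/5, -12/13.
So there are 3 negative pivots.
H is negative definite, so the origin is a strict local maximum.

local maximum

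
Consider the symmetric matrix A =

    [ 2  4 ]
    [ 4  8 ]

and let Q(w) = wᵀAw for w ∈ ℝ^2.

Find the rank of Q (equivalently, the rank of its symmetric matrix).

Applying the same elementary operations to the rows and columns of A produces a congruent diagonal matrix with entries 2, 0.
So there are 1 positive, 1 zero pivots.
The rank is the number of nonzero pivots: 1.

1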